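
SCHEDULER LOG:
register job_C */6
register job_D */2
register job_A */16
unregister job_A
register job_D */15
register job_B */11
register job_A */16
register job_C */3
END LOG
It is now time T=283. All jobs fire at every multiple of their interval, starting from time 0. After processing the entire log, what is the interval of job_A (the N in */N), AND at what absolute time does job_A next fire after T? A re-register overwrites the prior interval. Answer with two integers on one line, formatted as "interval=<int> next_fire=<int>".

Answer: interval=16 next_fire=288

Derivation:
Op 1: register job_C */6 -> active={job_C:*/6}
Op 2: register job_D */2 -> active={job_C:*/6, job_D:*/2}
Op 3: register job_A */16 -> active={job_A:*/16, job_C:*/6, job_D:*/2}
Op 4: unregister job_A -> active={job_C:*/6, job_D:*/2}
Op 5: register job_D */15 -> active={job_C:*/6, job_D:*/15}
Op 6: register job_B */11 -> active={job_B:*/11, job_C:*/6, job_D:*/15}
Op 7: register job_A */16 -> active={job_A:*/16, job_B:*/11, job_C:*/6, job_D:*/15}
Op 8: register job_C */3 -> active={job_A:*/16, job_B:*/11, job_C:*/3, job_D:*/15}
Final interval of job_A = 16
Next fire of job_A after T=283: (283//16+1)*16 = 288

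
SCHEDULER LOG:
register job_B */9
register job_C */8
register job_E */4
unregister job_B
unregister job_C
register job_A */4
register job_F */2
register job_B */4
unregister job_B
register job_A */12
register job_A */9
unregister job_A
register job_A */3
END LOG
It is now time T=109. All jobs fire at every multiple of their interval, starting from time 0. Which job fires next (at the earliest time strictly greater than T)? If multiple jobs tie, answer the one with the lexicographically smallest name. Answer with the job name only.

Op 1: register job_B */9 -> active={job_B:*/9}
Op 2: register job_C */8 -> active={job_B:*/9, job_C:*/8}
Op 3: register job_E */4 -> active={job_B:*/9, job_C:*/8, job_E:*/4}
Op 4: unregister job_B -> active={job_C:*/8, job_E:*/4}
Op 5: unregister job_C -> active={job_E:*/4}
Op 6: register job_A */4 -> active={job_A:*/4, job_E:*/4}
Op 7: register job_F */2 -> active={job_A:*/4, job_E:*/4, job_F:*/2}
Op 8: register job_B */4 -> active={job_A:*/4, job_B:*/4, job_E:*/4, job_F:*/2}
Op 9: unregister job_B -> active={job_A:*/4, job_E:*/4, job_F:*/2}
Op 10: register job_A */12 -> active={job_A:*/12, job_E:*/4, job_F:*/2}
Op 11: register job_A */9 -> active={job_A:*/9, job_E:*/4, job_F:*/2}
Op 12: unregister job_A -> active={job_E:*/4, job_F:*/2}
Op 13: register job_A */3 -> active={job_A:*/3, job_E:*/4, job_F:*/2}
  job_A: interval 3, next fire after T=109 is 111
  job_E: interval 4, next fire after T=109 is 112
  job_F: interval 2, next fire after T=109 is 110
Earliest = 110, winner (lex tiebreak) = job_F

Answer: job_F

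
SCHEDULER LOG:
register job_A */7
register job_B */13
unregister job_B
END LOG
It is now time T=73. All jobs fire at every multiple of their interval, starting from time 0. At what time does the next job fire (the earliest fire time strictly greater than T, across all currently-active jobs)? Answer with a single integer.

Op 1: register job_A */7 -> active={job_A:*/7}
Op 2: register job_B */13 -> active={job_A:*/7, job_B:*/13}
Op 3: unregister job_B -> active={job_A:*/7}
  job_A: interval 7, next fire after T=73 is 77
Earliest fire time = 77 (job job_A)

Answer: 77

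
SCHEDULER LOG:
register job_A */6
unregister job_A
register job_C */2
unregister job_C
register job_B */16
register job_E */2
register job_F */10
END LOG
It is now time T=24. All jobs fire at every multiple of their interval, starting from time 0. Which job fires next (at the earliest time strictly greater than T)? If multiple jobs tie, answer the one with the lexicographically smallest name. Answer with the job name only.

Op 1: register job_A */6 -> active={job_A:*/6}
Op 2: unregister job_A -> active={}
Op 3: register job_C */2 -> active={job_C:*/2}
Op 4: unregister job_C -> active={}
Op 5: register job_B */16 -> active={job_B:*/16}
Op 6: register job_E */2 -> active={job_B:*/16, job_E:*/2}
Op 7: register job_F */10 -> active={job_B:*/16, job_E:*/2, job_F:*/10}
  job_B: interval 16, next fire after T=24 is 32
  job_E: interval 2, next fire after T=24 is 26
  job_F: interval 10, next fire after T=24 is 30
Earliest = 26, winner (lex tiebreak) = job_E

Answer: job_E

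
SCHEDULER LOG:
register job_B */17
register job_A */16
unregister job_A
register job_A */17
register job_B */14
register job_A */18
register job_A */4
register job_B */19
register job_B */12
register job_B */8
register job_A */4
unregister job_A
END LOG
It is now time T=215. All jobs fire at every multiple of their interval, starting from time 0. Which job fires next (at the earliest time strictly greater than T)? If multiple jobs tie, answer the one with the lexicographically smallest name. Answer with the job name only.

Op 1: register job_B */17 -> active={job_B:*/17}
Op 2: register job_A */16 -> active={job_A:*/16, job_B:*/17}
Op 3: unregister job_A -> active={job_B:*/17}
Op 4: register job_A */17 -> active={job_A:*/17, job_B:*/17}
Op 5: register job_B */14 -> active={job_A:*/17, job_B:*/14}
Op 6: register job_A */18 -> active={job_A:*/18, job_B:*/14}
Op 7: register job_A */4 -> active={job_A:*/4, job_B:*/14}
Op 8: register job_B */19 -> active={job_A:*/4, job_B:*/19}
Op 9: register job_B */12 -> active={job_A:*/4, job_B:*/12}
Op 10: register job_B */8 -> active={job_A:*/4, job_B:*/8}
Op 11: register job_A */4 -> active={job_A:*/4, job_B:*/8}
Op 12: unregister job_A -> active={job_B:*/8}
  job_B: interval 8, next fire after T=215 is 216
Earliest = 216, winner (lex tiebreak) = job_B

Answer: job_B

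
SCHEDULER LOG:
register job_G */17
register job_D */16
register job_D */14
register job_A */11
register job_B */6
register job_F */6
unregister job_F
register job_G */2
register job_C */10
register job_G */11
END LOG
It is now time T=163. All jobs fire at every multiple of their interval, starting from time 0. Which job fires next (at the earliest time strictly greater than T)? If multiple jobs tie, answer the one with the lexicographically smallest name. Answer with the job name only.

Op 1: register job_G */17 -> active={job_G:*/17}
Op 2: register job_D */16 -> active={job_D:*/16, job_G:*/17}
Op 3: register job_D */14 -> active={job_D:*/14, job_G:*/17}
Op 4: register job_A */11 -> active={job_A:*/11, job_D:*/14, job_G:*/17}
Op 5: register job_B */6 -> active={job_A:*/11, job_B:*/6, job_D:*/14, job_G:*/17}
Op 6: register job_F */6 -> active={job_A:*/11, job_B:*/6, job_D:*/14, job_F:*/6, job_G:*/17}
Op 7: unregister job_F -> active={job_A:*/11, job_B:*/6, job_D:*/14, job_G:*/17}
Op 8: register job_G */2 -> active={job_A:*/11, job_B:*/6, job_D:*/14, job_G:*/2}
Op 9: register job_C */10 -> active={job_A:*/11, job_B:*/6, job_C:*/10, job_D:*/14, job_G:*/2}
Op 10: register job_G */11 -> active={job_A:*/11, job_B:*/6, job_C:*/10, job_D:*/14, job_G:*/11}
  job_A: interval 11, next fire after T=163 is 165
  job_B: interval 6, next fire after T=163 is 168
  job_C: interval 10, next fire after T=163 is 170
  job_D: interval 14, next fire after T=163 is 168
  job_G: interval 11, next fire after T=163 is 165
Earliest = 165, winner (lex tiebreak) = job_A

Answer: job_A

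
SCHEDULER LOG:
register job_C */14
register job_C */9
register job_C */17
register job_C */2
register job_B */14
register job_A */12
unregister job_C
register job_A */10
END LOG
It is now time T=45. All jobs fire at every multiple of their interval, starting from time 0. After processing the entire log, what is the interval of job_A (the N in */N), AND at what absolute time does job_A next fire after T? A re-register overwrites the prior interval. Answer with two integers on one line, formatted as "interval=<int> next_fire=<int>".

Op 1: register job_C */14 -> active={job_C:*/14}
Op 2: register job_C */9 -> active={job_C:*/9}
Op 3: register job_C */17 -> active={job_C:*/17}
Op 4: register job_C */2 -> active={job_C:*/2}
Op 5: register job_B */14 -> active={job_B:*/14, job_C:*/2}
Op 6: register job_A */12 -> active={job_A:*/12, job_B:*/14, job_C:*/2}
Op 7: unregister job_C -> active={job_A:*/12, job_B:*/14}
Op 8: register job_A */10 -> active={job_A:*/10, job_B:*/14}
Final interval of job_A = 10
Next fire of job_A after T=45: (45//10+1)*10 = 50

Answer: interval=10 next_fire=50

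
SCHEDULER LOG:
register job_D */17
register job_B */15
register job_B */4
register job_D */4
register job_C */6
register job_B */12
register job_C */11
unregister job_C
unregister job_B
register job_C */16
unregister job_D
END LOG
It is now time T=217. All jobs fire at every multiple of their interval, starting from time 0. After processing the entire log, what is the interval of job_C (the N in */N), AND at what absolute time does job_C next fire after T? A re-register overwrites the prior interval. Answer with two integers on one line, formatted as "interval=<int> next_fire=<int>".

Answer: interval=16 next_fire=224

Derivation:
Op 1: register job_D */17 -> active={job_D:*/17}
Op 2: register job_B */15 -> active={job_B:*/15, job_D:*/17}
Op 3: register job_B */4 -> active={job_B:*/4, job_D:*/17}
Op 4: register job_D */4 -> active={job_B:*/4, job_D:*/4}
Op 5: register job_C */6 -> active={job_B:*/4, job_C:*/6, job_D:*/4}
Op 6: register job_B */12 -> active={job_B:*/12, job_C:*/6, job_D:*/4}
Op 7: register job_C */11 -> active={job_B:*/12, job_C:*/11, job_D:*/4}
Op 8: unregister job_C -> active={job_B:*/12, job_D:*/4}
Op 9: unregister job_B -> active={job_D:*/4}
Op 10: register job_C */16 -> active={job_C:*/16, job_D:*/4}
Op 11: unregister job_D -> active={job_C:*/16}
Final interval of job_C = 16
Next fire of job_C after T=217: (217//16+1)*16 = 224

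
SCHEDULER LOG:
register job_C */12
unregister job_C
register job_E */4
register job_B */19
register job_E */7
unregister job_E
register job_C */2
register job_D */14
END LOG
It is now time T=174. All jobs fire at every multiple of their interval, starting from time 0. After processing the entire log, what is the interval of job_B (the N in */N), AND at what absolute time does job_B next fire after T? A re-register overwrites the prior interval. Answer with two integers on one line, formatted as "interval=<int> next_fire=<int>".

Answer: interval=19 next_fire=190

Derivation:
Op 1: register job_C */12 -> active={job_C:*/12}
Op 2: unregister job_C -> active={}
Op 3: register job_E */4 -> active={job_E:*/4}
Op 4: register job_B */19 -> active={job_B:*/19, job_E:*/4}
Op 5: register job_E */7 -> active={job_B:*/19, job_E:*/7}
Op 6: unregister job_E -> active={job_B:*/19}
Op 7: register job_C */2 -> active={job_B:*/19, job_C:*/2}
Op 8: register job_D */14 -> active={job_B:*/19, job_C:*/2, job_D:*/14}
Final interval of job_B = 19
Next fire of job_B after T=174: (174//19+1)*19 = 190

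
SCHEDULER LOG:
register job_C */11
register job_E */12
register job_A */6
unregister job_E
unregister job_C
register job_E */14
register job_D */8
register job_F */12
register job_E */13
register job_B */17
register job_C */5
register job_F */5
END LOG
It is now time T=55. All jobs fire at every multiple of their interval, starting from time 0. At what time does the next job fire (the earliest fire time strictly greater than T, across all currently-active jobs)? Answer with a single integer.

Op 1: register job_C */11 -> active={job_C:*/11}
Op 2: register job_E */12 -> active={job_C:*/11, job_E:*/12}
Op 3: register job_A */6 -> active={job_A:*/6, job_C:*/11, job_E:*/12}
Op 4: unregister job_E -> active={job_A:*/6, job_C:*/11}
Op 5: unregister job_C -> active={job_A:*/6}
Op 6: register job_E */14 -> active={job_A:*/6, job_E:*/14}
Op 7: register job_D */8 -> active={job_A:*/6, job_D:*/8, job_E:*/14}
Op 8: register job_F */12 -> active={job_A:*/6, job_D:*/8, job_E:*/14, job_F:*/12}
Op 9: register job_E */13 -> active={job_A:*/6, job_D:*/8, job_E:*/13, job_F:*/12}
Op 10: register job_B */17 -> active={job_A:*/6, job_B:*/17, job_D:*/8, job_E:*/13, job_F:*/12}
Op 11: register job_C */5 -> active={job_A:*/6, job_B:*/17, job_C:*/5, job_D:*/8, job_E:*/13, job_F:*/12}
Op 12: register job_F */5 -> active={job_A:*/6, job_B:*/17, job_C:*/5, job_D:*/8, job_E:*/13, job_F:*/5}
  job_A: interval 6, next fire after T=55 is 60
  job_B: interval 17, next fire after T=55 is 68
  job_C: interval 5, next fire after T=55 is 60
  job_D: interval 8, next fire after T=55 is 56
  job_E: interval 13, next fire after T=55 is 65
  job_F: interval 5, next fire after T=55 is 60
Earliest fire time = 56 (job job_D)

Answer: 56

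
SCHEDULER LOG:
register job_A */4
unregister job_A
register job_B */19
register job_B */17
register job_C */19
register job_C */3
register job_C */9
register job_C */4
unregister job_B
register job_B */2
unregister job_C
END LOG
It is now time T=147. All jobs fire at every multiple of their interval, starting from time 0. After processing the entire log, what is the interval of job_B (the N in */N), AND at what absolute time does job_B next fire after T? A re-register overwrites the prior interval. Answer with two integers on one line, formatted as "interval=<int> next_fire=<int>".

Answer: interval=2 next_fire=148

Derivation:
Op 1: register job_A */4 -> active={job_A:*/4}
Op 2: unregister job_A -> active={}
Op 3: register job_B */19 -> active={job_B:*/19}
Op 4: register job_B */17 -> active={job_B:*/17}
Op 5: register job_C */19 -> active={job_B:*/17, job_C:*/19}
Op 6: register job_C */3 -> active={job_B:*/17, job_C:*/3}
Op 7: register job_C */9 -> active={job_B:*/17, job_C:*/9}
Op 8: register job_C */4 -> active={job_B:*/17, job_C:*/4}
Op 9: unregister job_B -> active={job_C:*/4}
Op 10: register job_B */2 -> active={job_B:*/2, job_C:*/4}
Op 11: unregister job_C -> active={job_B:*/2}
Final interval of job_B = 2
Next fire of job_B after T=147: (147//2+1)*2 = 148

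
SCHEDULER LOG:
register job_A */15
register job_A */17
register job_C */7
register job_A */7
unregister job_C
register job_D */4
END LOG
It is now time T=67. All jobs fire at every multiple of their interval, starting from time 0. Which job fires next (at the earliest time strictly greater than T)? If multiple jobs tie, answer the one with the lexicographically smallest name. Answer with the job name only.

Answer: job_D

Derivation:
Op 1: register job_A */15 -> active={job_A:*/15}
Op 2: register job_A */17 -> active={job_A:*/17}
Op 3: register job_C */7 -> active={job_A:*/17, job_C:*/7}
Op 4: register job_A */7 -> active={job_A:*/7, job_C:*/7}
Op 5: unregister job_C -> active={job_A:*/7}
Op 6: register job_D */4 -> active={job_A:*/7, job_D:*/4}
  job_A: interval 7, next fire after T=67 is 70
  job_D: interval 4, next fire after T=67 is 68
Earliest = 68, winner (lex tiebreak) = job_D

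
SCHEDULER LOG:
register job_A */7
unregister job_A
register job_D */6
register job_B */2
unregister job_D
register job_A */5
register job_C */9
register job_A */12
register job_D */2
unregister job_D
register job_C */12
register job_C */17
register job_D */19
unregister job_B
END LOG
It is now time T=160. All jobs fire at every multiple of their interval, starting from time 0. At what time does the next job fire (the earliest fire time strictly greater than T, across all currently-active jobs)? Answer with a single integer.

Op 1: register job_A */7 -> active={job_A:*/7}
Op 2: unregister job_A -> active={}
Op 3: register job_D */6 -> active={job_D:*/6}
Op 4: register job_B */2 -> active={job_B:*/2, job_D:*/6}
Op 5: unregister job_D -> active={job_B:*/2}
Op 6: register job_A */5 -> active={job_A:*/5, job_B:*/2}
Op 7: register job_C */9 -> active={job_A:*/5, job_B:*/2, job_C:*/9}
Op 8: register job_A */12 -> active={job_A:*/12, job_B:*/2, job_C:*/9}
Op 9: register job_D */2 -> active={job_A:*/12, job_B:*/2, job_C:*/9, job_D:*/2}
Op 10: unregister job_D -> active={job_A:*/12, job_B:*/2, job_C:*/9}
Op 11: register job_C */12 -> active={job_A:*/12, job_B:*/2, job_C:*/12}
Op 12: register job_C */17 -> active={job_A:*/12, job_B:*/2, job_C:*/17}
Op 13: register job_D */19 -> active={job_A:*/12, job_B:*/2, job_C:*/17, job_D:*/19}
Op 14: unregister job_B -> active={job_A:*/12, job_C:*/17, job_D:*/19}
  job_A: interval 12, next fire after T=160 is 168
  job_C: interval 17, next fire after T=160 is 170
  job_D: interval 19, next fire after T=160 is 171
Earliest fire time = 168 (job job_A)

Answer: 168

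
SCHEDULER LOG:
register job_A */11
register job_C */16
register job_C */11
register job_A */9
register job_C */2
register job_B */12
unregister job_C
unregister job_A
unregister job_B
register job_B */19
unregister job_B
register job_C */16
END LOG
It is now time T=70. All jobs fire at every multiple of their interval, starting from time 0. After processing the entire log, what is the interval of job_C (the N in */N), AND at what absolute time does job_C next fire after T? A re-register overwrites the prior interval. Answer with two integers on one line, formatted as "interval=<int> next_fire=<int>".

Op 1: register job_A */11 -> active={job_A:*/11}
Op 2: register job_C */16 -> active={job_A:*/11, job_C:*/16}
Op 3: register job_C */11 -> active={job_A:*/11, job_C:*/11}
Op 4: register job_A */9 -> active={job_A:*/9, job_C:*/11}
Op 5: register job_C */2 -> active={job_A:*/9, job_C:*/2}
Op 6: register job_B */12 -> active={job_A:*/9, job_B:*/12, job_C:*/2}
Op 7: unregister job_C -> active={job_A:*/9, job_B:*/12}
Op 8: unregister job_A -> active={job_B:*/12}
Op 9: unregister job_B -> active={}
Op 10: register job_B */19 -> active={job_B:*/19}
Op 11: unregister job_B -> active={}
Op 12: register job_C */16 -> active={job_C:*/16}
Final interval of job_C = 16
Next fire of job_C after T=70: (70//16+1)*16 = 80

Answer: interval=16 next_fire=80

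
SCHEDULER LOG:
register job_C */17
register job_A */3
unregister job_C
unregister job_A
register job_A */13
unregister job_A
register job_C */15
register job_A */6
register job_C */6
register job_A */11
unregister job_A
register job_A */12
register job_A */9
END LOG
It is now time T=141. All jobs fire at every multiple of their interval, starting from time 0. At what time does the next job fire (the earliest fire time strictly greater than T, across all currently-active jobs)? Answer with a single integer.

Answer: 144

Derivation:
Op 1: register job_C */17 -> active={job_C:*/17}
Op 2: register job_A */3 -> active={job_A:*/3, job_C:*/17}
Op 3: unregister job_C -> active={job_A:*/3}
Op 4: unregister job_A -> active={}
Op 5: register job_A */13 -> active={job_A:*/13}
Op 6: unregister job_A -> active={}
Op 7: register job_C */15 -> active={job_C:*/15}
Op 8: register job_A */6 -> active={job_A:*/6, job_C:*/15}
Op 9: register job_C */6 -> active={job_A:*/6, job_C:*/6}
Op 10: register job_A */11 -> active={job_A:*/11, job_C:*/6}
Op 11: unregister job_A -> active={job_C:*/6}
Op 12: register job_A */12 -> active={job_A:*/12, job_C:*/6}
Op 13: register job_A */9 -> active={job_A:*/9, job_C:*/6}
  job_A: interval 9, next fire after T=141 is 144
  job_C: interval 6, next fire after T=141 is 144
Earliest fire time = 144 (job job_A)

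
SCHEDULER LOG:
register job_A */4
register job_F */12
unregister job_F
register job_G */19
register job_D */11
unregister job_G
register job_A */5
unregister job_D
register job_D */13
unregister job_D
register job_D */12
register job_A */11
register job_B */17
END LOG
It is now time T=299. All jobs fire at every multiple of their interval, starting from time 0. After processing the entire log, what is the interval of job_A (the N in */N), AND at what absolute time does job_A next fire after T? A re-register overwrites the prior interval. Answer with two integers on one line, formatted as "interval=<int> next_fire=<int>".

Answer: interval=11 next_fire=308

Derivation:
Op 1: register job_A */4 -> active={job_A:*/4}
Op 2: register job_F */12 -> active={job_A:*/4, job_F:*/12}
Op 3: unregister job_F -> active={job_A:*/4}
Op 4: register job_G */19 -> active={job_A:*/4, job_G:*/19}
Op 5: register job_D */11 -> active={job_A:*/4, job_D:*/11, job_G:*/19}
Op 6: unregister job_G -> active={job_A:*/4, job_D:*/11}
Op 7: register job_A */5 -> active={job_A:*/5, job_D:*/11}
Op 8: unregister job_D -> active={job_A:*/5}
Op 9: register job_D */13 -> active={job_A:*/5, job_D:*/13}
Op 10: unregister job_D -> active={job_A:*/5}
Op 11: register job_D */12 -> active={job_A:*/5, job_D:*/12}
Op 12: register job_A */11 -> active={job_A:*/11, job_D:*/12}
Op 13: register job_B */17 -> active={job_A:*/11, job_B:*/17, job_D:*/12}
Final interval of job_A = 11
Next fire of job_A after T=299: (299//11+1)*11 = 308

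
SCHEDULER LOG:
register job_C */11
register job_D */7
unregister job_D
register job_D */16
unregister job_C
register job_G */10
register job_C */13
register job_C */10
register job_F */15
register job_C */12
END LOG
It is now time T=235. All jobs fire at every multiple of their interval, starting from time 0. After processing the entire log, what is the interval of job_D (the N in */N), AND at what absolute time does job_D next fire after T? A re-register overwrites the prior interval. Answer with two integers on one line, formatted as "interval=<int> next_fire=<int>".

Op 1: register job_C */11 -> active={job_C:*/11}
Op 2: register job_D */7 -> active={job_C:*/11, job_D:*/7}
Op 3: unregister job_D -> active={job_C:*/11}
Op 4: register job_D */16 -> active={job_C:*/11, job_D:*/16}
Op 5: unregister job_C -> active={job_D:*/16}
Op 6: register job_G */10 -> active={job_D:*/16, job_G:*/10}
Op 7: register job_C */13 -> active={job_C:*/13, job_D:*/16, job_G:*/10}
Op 8: register job_C */10 -> active={job_C:*/10, job_D:*/16, job_G:*/10}
Op 9: register job_F */15 -> active={job_C:*/10, job_D:*/16, job_F:*/15, job_G:*/10}
Op 10: register job_C */12 -> active={job_C:*/12, job_D:*/16, job_F:*/15, job_G:*/10}
Final interval of job_D = 16
Next fire of job_D after T=235: (235//16+1)*16 = 240

Answer: interval=16 next_fire=240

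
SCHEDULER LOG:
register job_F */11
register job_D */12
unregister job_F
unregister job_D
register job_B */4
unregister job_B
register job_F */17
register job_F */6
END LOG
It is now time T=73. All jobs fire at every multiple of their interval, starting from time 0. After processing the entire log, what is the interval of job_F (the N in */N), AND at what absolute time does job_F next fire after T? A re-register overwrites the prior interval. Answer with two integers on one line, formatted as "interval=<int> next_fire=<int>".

Answer: interval=6 next_fire=78

Derivation:
Op 1: register job_F */11 -> active={job_F:*/11}
Op 2: register job_D */12 -> active={job_D:*/12, job_F:*/11}
Op 3: unregister job_F -> active={job_D:*/12}
Op 4: unregister job_D -> active={}
Op 5: register job_B */4 -> active={job_B:*/4}
Op 6: unregister job_B -> active={}
Op 7: register job_F */17 -> active={job_F:*/17}
Op 8: register job_F */6 -> active={job_F:*/6}
Final interval of job_F = 6
Next fire of job_F after T=73: (73//6+1)*6 = 78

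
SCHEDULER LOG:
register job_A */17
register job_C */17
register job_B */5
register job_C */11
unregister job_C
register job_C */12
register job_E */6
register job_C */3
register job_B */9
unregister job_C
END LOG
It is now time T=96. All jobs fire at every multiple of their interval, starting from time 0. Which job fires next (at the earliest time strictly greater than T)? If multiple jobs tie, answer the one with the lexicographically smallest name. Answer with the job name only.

Answer: job_B

Derivation:
Op 1: register job_A */17 -> active={job_A:*/17}
Op 2: register job_C */17 -> active={job_A:*/17, job_C:*/17}
Op 3: register job_B */5 -> active={job_A:*/17, job_B:*/5, job_C:*/17}
Op 4: register job_C */11 -> active={job_A:*/17, job_B:*/5, job_C:*/11}
Op 5: unregister job_C -> active={job_A:*/17, job_B:*/5}
Op 6: register job_C */12 -> active={job_A:*/17, job_B:*/5, job_C:*/12}
Op 7: register job_E */6 -> active={job_A:*/17, job_B:*/5, job_C:*/12, job_E:*/6}
Op 8: register job_C */3 -> active={job_A:*/17, job_B:*/5, job_C:*/3, job_E:*/6}
Op 9: register job_B */9 -> active={job_A:*/17, job_B:*/9, job_C:*/3, job_E:*/6}
Op 10: unregister job_C -> active={job_A:*/17, job_B:*/9, job_E:*/6}
  job_A: interval 17, next fire after T=96 is 102
  job_B: interval 9, next fire after T=96 is 99
  job_E: interval 6, next fire after T=96 is 102
Earliest = 99, winner (lex tiebreak) = job_B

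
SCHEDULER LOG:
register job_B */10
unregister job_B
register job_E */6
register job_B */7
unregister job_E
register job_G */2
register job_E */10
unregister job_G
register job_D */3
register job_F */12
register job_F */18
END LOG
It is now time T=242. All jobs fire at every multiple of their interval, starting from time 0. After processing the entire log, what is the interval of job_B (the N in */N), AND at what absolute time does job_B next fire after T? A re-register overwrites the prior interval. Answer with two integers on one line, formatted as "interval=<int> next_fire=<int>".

Op 1: register job_B */10 -> active={job_B:*/10}
Op 2: unregister job_B -> active={}
Op 3: register job_E */6 -> active={job_E:*/6}
Op 4: register job_B */7 -> active={job_B:*/7, job_E:*/6}
Op 5: unregister job_E -> active={job_B:*/7}
Op 6: register job_G */2 -> active={job_B:*/7, job_G:*/2}
Op 7: register job_E */10 -> active={job_B:*/7, job_E:*/10, job_G:*/2}
Op 8: unregister job_G -> active={job_B:*/7, job_E:*/10}
Op 9: register job_D */3 -> active={job_B:*/7, job_D:*/3, job_E:*/10}
Op 10: register job_F */12 -> active={job_B:*/7, job_D:*/3, job_E:*/10, job_F:*/12}
Op 11: register job_F */18 -> active={job_B:*/7, job_D:*/3, job_E:*/10, job_F:*/18}
Final interval of job_B = 7
Next fire of job_B after T=242: (242//7+1)*7 = 245

Answer: interval=7 next_fire=245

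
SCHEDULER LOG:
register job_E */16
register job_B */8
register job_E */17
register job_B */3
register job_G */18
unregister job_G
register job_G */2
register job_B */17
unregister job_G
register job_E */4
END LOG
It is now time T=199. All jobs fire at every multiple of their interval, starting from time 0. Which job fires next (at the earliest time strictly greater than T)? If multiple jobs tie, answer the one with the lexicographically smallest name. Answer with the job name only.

Answer: job_E

Derivation:
Op 1: register job_E */16 -> active={job_E:*/16}
Op 2: register job_B */8 -> active={job_B:*/8, job_E:*/16}
Op 3: register job_E */17 -> active={job_B:*/8, job_E:*/17}
Op 4: register job_B */3 -> active={job_B:*/3, job_E:*/17}
Op 5: register job_G */18 -> active={job_B:*/3, job_E:*/17, job_G:*/18}
Op 6: unregister job_G -> active={job_B:*/3, job_E:*/17}
Op 7: register job_G */2 -> active={job_B:*/3, job_E:*/17, job_G:*/2}
Op 8: register job_B */17 -> active={job_B:*/17, job_E:*/17, job_G:*/2}
Op 9: unregister job_G -> active={job_B:*/17, job_E:*/17}
Op 10: register job_E */4 -> active={job_B:*/17, job_E:*/4}
  job_B: interval 17, next fire after T=199 is 204
  job_E: interval 4, next fire after T=199 is 200
Earliest = 200, winner (lex tiebreak) = job_E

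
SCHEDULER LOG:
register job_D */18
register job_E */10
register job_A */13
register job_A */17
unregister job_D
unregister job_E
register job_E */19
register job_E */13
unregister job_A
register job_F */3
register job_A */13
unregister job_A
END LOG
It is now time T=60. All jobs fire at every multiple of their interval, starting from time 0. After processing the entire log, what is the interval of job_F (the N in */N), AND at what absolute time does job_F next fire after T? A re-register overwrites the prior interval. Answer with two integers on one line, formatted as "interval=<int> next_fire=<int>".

Answer: interval=3 next_fire=63

Derivation:
Op 1: register job_D */18 -> active={job_D:*/18}
Op 2: register job_E */10 -> active={job_D:*/18, job_E:*/10}
Op 3: register job_A */13 -> active={job_A:*/13, job_D:*/18, job_E:*/10}
Op 4: register job_A */17 -> active={job_A:*/17, job_D:*/18, job_E:*/10}
Op 5: unregister job_D -> active={job_A:*/17, job_E:*/10}
Op 6: unregister job_E -> active={job_A:*/17}
Op 7: register job_E */19 -> active={job_A:*/17, job_E:*/19}
Op 8: register job_E */13 -> active={job_A:*/17, job_E:*/13}
Op 9: unregister job_A -> active={job_E:*/13}
Op 10: register job_F */3 -> active={job_E:*/13, job_F:*/3}
Op 11: register job_A */13 -> active={job_A:*/13, job_E:*/13, job_F:*/3}
Op 12: unregister job_A -> active={job_E:*/13, job_F:*/3}
Final interval of job_F = 3
Next fire of job_F after T=60: (60//3+1)*3 = 63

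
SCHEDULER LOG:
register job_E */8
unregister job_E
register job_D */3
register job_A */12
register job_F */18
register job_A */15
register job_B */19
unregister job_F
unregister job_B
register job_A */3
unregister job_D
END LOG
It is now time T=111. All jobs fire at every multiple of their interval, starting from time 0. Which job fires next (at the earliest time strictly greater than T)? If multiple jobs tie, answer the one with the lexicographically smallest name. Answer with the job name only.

Op 1: register job_E */8 -> active={job_E:*/8}
Op 2: unregister job_E -> active={}
Op 3: register job_D */3 -> active={job_D:*/3}
Op 4: register job_A */12 -> active={job_A:*/12, job_D:*/3}
Op 5: register job_F */18 -> active={job_A:*/12, job_D:*/3, job_F:*/18}
Op 6: register job_A */15 -> active={job_A:*/15, job_D:*/3, job_F:*/18}
Op 7: register job_B */19 -> active={job_A:*/15, job_B:*/19, job_D:*/3, job_F:*/18}
Op 8: unregister job_F -> active={job_A:*/15, job_B:*/19, job_D:*/3}
Op 9: unregister job_B -> active={job_A:*/15, job_D:*/3}
Op 10: register job_A */3 -> active={job_A:*/3, job_D:*/3}
Op 11: unregister job_D -> active={job_A:*/3}
  job_A: interval 3, next fire after T=111 is 114
Earliest = 114, winner (lex tiebreak) = job_A

Answer: job_A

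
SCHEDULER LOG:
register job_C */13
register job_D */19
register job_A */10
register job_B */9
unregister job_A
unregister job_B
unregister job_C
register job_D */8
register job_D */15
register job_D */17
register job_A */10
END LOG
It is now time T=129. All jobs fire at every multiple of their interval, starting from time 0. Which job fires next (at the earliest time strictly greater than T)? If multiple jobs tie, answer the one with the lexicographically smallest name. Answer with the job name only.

Answer: job_A

Derivation:
Op 1: register job_C */13 -> active={job_C:*/13}
Op 2: register job_D */19 -> active={job_C:*/13, job_D:*/19}
Op 3: register job_A */10 -> active={job_A:*/10, job_C:*/13, job_D:*/19}
Op 4: register job_B */9 -> active={job_A:*/10, job_B:*/9, job_C:*/13, job_D:*/19}
Op 5: unregister job_A -> active={job_B:*/9, job_C:*/13, job_D:*/19}
Op 6: unregister job_B -> active={job_C:*/13, job_D:*/19}
Op 7: unregister job_C -> active={job_D:*/19}
Op 8: register job_D */8 -> active={job_D:*/8}
Op 9: register job_D */15 -> active={job_D:*/15}
Op 10: register job_D */17 -> active={job_D:*/17}
Op 11: register job_A */10 -> active={job_A:*/10, job_D:*/17}
  job_A: interval 10, next fire after T=129 is 130
  job_D: interval 17, next fire after T=129 is 136
Earliest = 130, winner (lex tiebreak) = job_A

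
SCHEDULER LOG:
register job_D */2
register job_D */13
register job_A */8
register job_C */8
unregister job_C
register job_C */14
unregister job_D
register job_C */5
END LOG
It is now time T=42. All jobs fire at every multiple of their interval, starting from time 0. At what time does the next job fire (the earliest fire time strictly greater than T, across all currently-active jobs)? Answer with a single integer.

Answer: 45

Derivation:
Op 1: register job_D */2 -> active={job_D:*/2}
Op 2: register job_D */13 -> active={job_D:*/13}
Op 3: register job_A */8 -> active={job_A:*/8, job_D:*/13}
Op 4: register job_C */8 -> active={job_A:*/8, job_C:*/8, job_D:*/13}
Op 5: unregister job_C -> active={job_A:*/8, job_D:*/13}
Op 6: register job_C */14 -> active={job_A:*/8, job_C:*/14, job_D:*/13}
Op 7: unregister job_D -> active={job_A:*/8, job_C:*/14}
Op 8: register job_C */5 -> active={job_A:*/8, job_C:*/5}
  job_A: interval 8, next fire after T=42 is 48
  job_C: interval 5, next fire after T=42 is 45
Earliest fire time = 45 (job job_C)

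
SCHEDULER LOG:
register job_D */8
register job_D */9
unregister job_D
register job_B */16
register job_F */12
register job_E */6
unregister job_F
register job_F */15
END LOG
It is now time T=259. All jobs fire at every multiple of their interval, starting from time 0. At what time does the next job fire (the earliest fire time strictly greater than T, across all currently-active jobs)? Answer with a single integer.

Op 1: register job_D */8 -> active={job_D:*/8}
Op 2: register job_D */9 -> active={job_D:*/9}
Op 3: unregister job_D -> active={}
Op 4: register job_B */16 -> active={job_B:*/16}
Op 5: register job_F */12 -> active={job_B:*/16, job_F:*/12}
Op 6: register job_E */6 -> active={job_B:*/16, job_E:*/6, job_F:*/12}
Op 7: unregister job_F -> active={job_B:*/16, job_E:*/6}
Op 8: register job_F */15 -> active={job_B:*/16, job_E:*/6, job_F:*/15}
  job_B: interval 16, next fire after T=259 is 272
  job_E: interval 6, next fire after T=259 is 264
  job_F: interval 15, next fire after T=259 is 270
Earliest fire time = 264 (job job_E)

Answer: 264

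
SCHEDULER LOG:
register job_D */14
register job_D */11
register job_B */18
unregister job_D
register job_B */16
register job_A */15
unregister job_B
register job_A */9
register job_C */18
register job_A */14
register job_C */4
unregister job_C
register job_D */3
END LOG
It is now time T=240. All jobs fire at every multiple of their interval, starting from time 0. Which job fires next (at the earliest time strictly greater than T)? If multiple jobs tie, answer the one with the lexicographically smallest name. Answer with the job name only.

Answer: job_D

Derivation:
Op 1: register job_D */14 -> active={job_D:*/14}
Op 2: register job_D */11 -> active={job_D:*/11}
Op 3: register job_B */18 -> active={job_B:*/18, job_D:*/11}
Op 4: unregister job_D -> active={job_B:*/18}
Op 5: register job_B */16 -> active={job_B:*/16}
Op 6: register job_A */15 -> active={job_A:*/15, job_B:*/16}
Op 7: unregister job_B -> active={job_A:*/15}
Op 8: register job_A */9 -> active={job_A:*/9}
Op 9: register job_C */18 -> active={job_A:*/9, job_C:*/18}
Op 10: register job_A */14 -> active={job_A:*/14, job_C:*/18}
Op 11: register job_C */4 -> active={job_A:*/14, job_C:*/4}
Op 12: unregister job_C -> active={job_A:*/14}
Op 13: register job_D */3 -> active={job_A:*/14, job_D:*/3}
  job_A: interval 14, next fire after T=240 is 252
  job_D: interval 3, next fire after T=240 is 243
Earliest = 243, winner (lex tiebreak) = job_D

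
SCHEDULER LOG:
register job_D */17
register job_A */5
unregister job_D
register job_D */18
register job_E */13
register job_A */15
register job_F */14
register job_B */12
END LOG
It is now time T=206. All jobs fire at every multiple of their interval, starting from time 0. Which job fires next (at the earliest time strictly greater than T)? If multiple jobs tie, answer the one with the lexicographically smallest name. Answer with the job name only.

Op 1: register job_D */17 -> active={job_D:*/17}
Op 2: register job_A */5 -> active={job_A:*/5, job_D:*/17}
Op 3: unregister job_D -> active={job_A:*/5}
Op 4: register job_D */18 -> active={job_A:*/5, job_D:*/18}
Op 5: register job_E */13 -> active={job_A:*/5, job_D:*/18, job_E:*/13}
Op 6: register job_A */15 -> active={job_A:*/15, job_D:*/18, job_E:*/13}
Op 7: register job_F */14 -> active={job_A:*/15, job_D:*/18, job_E:*/13, job_F:*/14}
Op 8: register job_B */12 -> active={job_A:*/15, job_B:*/12, job_D:*/18, job_E:*/13, job_F:*/14}
  job_A: interval 15, next fire after T=206 is 210
  job_B: interval 12, next fire after T=206 is 216
  job_D: interval 18, next fire after T=206 is 216
  job_E: interval 13, next fire after T=206 is 208
  job_F: interval 14, next fire after T=206 is 210
Earliest = 208, winner (lex tiebreak) = job_E

Answer: job_E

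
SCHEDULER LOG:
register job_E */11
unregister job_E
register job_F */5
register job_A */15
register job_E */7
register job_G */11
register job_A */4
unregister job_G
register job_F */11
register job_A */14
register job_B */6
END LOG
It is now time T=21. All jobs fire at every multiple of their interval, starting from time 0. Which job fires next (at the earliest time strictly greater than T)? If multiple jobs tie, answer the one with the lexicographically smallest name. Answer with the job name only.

Op 1: register job_E */11 -> active={job_E:*/11}
Op 2: unregister job_E -> active={}
Op 3: register job_F */5 -> active={job_F:*/5}
Op 4: register job_A */15 -> active={job_A:*/15, job_F:*/5}
Op 5: register job_E */7 -> active={job_A:*/15, job_E:*/7, job_F:*/5}
Op 6: register job_G */11 -> active={job_A:*/15, job_E:*/7, job_F:*/5, job_G:*/11}
Op 7: register job_A */4 -> active={job_A:*/4, job_E:*/7, job_F:*/5, job_G:*/11}
Op 8: unregister job_G -> active={job_A:*/4, job_E:*/7, job_F:*/5}
Op 9: register job_F */11 -> active={job_A:*/4, job_E:*/7, job_F:*/11}
Op 10: register job_A */14 -> active={job_A:*/14, job_E:*/7, job_F:*/11}
Op 11: register job_B */6 -> active={job_A:*/14, job_B:*/6, job_E:*/7, job_F:*/11}
  job_A: interval 14, next fire after T=21 is 28
  job_B: interval 6, next fire after T=21 is 24
  job_E: interval 7, next fire after T=21 is 28
  job_F: interval 11, next fire after T=21 is 22
Earliest = 22, winner (lex tiebreak) = job_F

Answer: job_F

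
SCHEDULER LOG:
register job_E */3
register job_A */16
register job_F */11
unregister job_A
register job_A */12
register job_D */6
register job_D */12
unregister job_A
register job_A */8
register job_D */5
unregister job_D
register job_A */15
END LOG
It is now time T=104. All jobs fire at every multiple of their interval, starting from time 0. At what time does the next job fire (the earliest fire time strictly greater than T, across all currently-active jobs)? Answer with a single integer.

Answer: 105

Derivation:
Op 1: register job_E */3 -> active={job_E:*/3}
Op 2: register job_A */16 -> active={job_A:*/16, job_E:*/3}
Op 3: register job_F */11 -> active={job_A:*/16, job_E:*/3, job_F:*/11}
Op 4: unregister job_A -> active={job_E:*/3, job_F:*/11}
Op 5: register job_A */12 -> active={job_A:*/12, job_E:*/3, job_F:*/11}
Op 6: register job_D */6 -> active={job_A:*/12, job_D:*/6, job_E:*/3, job_F:*/11}
Op 7: register job_D */12 -> active={job_A:*/12, job_D:*/12, job_E:*/3, job_F:*/11}
Op 8: unregister job_A -> active={job_D:*/12, job_E:*/3, job_F:*/11}
Op 9: register job_A */8 -> active={job_A:*/8, job_D:*/12, job_E:*/3, job_F:*/11}
Op 10: register job_D */5 -> active={job_A:*/8, job_D:*/5, job_E:*/3, job_F:*/11}
Op 11: unregister job_D -> active={job_A:*/8, job_E:*/3, job_F:*/11}
Op 12: register job_A */15 -> active={job_A:*/15, job_E:*/3, job_F:*/11}
  job_A: interval 15, next fire after T=104 is 105
  job_E: interval 3, next fire after T=104 is 105
  job_F: interval 11, next fire after T=104 is 110
Earliest fire time = 105 (job job_A)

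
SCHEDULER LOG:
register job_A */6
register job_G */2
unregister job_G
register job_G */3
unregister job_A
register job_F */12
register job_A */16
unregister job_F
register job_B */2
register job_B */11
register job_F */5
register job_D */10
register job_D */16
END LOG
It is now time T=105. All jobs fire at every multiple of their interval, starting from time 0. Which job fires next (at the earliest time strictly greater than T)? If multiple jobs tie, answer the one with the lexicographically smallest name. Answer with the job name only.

Op 1: register job_A */6 -> active={job_A:*/6}
Op 2: register job_G */2 -> active={job_A:*/6, job_G:*/2}
Op 3: unregister job_G -> active={job_A:*/6}
Op 4: register job_G */3 -> active={job_A:*/6, job_G:*/3}
Op 5: unregister job_A -> active={job_G:*/3}
Op 6: register job_F */12 -> active={job_F:*/12, job_G:*/3}
Op 7: register job_A */16 -> active={job_A:*/16, job_F:*/12, job_G:*/3}
Op 8: unregister job_F -> active={job_A:*/16, job_G:*/3}
Op 9: register job_B */2 -> active={job_A:*/16, job_B:*/2, job_G:*/3}
Op 10: register job_B */11 -> active={job_A:*/16, job_B:*/11, job_G:*/3}
Op 11: register job_F */5 -> active={job_A:*/16, job_B:*/11, job_F:*/5, job_G:*/3}
Op 12: register job_D */10 -> active={job_A:*/16, job_B:*/11, job_D:*/10, job_F:*/5, job_G:*/3}
Op 13: register job_D */16 -> active={job_A:*/16, job_B:*/11, job_D:*/16, job_F:*/5, job_G:*/3}
  job_A: interval 16, next fire after T=105 is 112
  job_B: interval 11, next fire after T=105 is 110
  job_D: interval 16, next fire after T=105 is 112
  job_F: interval 5, next fire after T=105 is 110
  job_G: interval 3, next fire after T=105 is 108
Earliest = 108, winner (lex tiebreak) = job_G

Answer: job_G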